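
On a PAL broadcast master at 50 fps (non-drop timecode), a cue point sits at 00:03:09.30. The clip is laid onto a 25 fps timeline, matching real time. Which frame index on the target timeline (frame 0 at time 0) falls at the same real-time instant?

frame 4740

Source frame index: (0×3600 + 3×60 + 9) × 50 + 30 = 9480.
Real time: 9480 / (50) = 948/5 s.
Target frame: (948/5) × (25) = 4740.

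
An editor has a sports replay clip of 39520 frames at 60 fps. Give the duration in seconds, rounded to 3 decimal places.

Running time = 39520 × 1/60 = 1976/3 s ≈ 658.667 s.

658.667 seconds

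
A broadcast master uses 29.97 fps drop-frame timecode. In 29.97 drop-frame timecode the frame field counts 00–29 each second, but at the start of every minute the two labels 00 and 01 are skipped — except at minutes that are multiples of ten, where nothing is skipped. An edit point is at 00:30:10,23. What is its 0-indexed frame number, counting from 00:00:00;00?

As if non-drop at 30 labels/s: (0 × 3600 + 30 × 60 + 10) × 30 + 23 = 54323.
Minute boundaries passed: 30; those not divisible by 10: 30 − 3 = 27; dropped labels = 2 × 27 = 54.
Actual frame index = 54323 − 54 = 54269.

54269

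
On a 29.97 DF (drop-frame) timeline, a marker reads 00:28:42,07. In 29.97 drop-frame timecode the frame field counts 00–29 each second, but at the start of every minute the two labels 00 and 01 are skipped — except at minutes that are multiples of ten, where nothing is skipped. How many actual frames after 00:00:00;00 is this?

Complete 10-minute blocks: 2, each 17982 frames → 35964.
Remaining 8 whole minutes in the current block: 1800 + 7 × 1798 = 14386 frames.
Within the current minute: 42 × 30 + 7 − 2 = 1265 (labels ;00/;01 skipped at this minute). Total = 35964 + 14386 + 1265 = 51615.

51615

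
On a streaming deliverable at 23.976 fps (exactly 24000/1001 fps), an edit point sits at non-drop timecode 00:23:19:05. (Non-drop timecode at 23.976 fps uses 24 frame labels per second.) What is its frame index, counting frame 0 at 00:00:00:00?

Total seconds to the label: (0 × 3600 + 23 × 60 + 19) = 1399.
Frame index = 1399 × 24 + 5 = 33581.

33581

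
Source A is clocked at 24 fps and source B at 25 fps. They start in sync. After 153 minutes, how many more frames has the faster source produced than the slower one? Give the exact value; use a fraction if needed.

153 min = 9180 s.
A emits 24 × 9180 = 220320 frames; B emits 25 × 9180 = 229500.
Difference = 9180 frames; B is ahead of A.

9180 frames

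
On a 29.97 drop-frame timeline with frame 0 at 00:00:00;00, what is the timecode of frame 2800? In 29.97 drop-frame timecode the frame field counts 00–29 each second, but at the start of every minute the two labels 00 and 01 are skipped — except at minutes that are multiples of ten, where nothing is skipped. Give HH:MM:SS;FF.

00:01:33;12

Ten DF minutes hold 17982 frames, so frame 2800 lies in block 0 (frames 0–17981) with 2800 frames into that block.
The block's first minute is 1800 frames and the rest 1798 each; 2800 frames reaches minute 1, so 0 × 18 + 1 × 2 = 2 labels have been skipped so far.
Adding those back, label number 2800 + 2 = 2802 at 30 labels/s is 93 s + 12 f = 0 h 1 min 33 s frame 12, i.e. 00:01:33;12.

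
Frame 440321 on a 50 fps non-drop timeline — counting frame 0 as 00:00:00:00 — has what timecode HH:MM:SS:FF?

02:26:46:21

440321 ÷ 50 = 8806 full seconds, remainder 21 frames.
8806 s = 2 h 26 min 46 s.
Timecode: 02:26:46:21.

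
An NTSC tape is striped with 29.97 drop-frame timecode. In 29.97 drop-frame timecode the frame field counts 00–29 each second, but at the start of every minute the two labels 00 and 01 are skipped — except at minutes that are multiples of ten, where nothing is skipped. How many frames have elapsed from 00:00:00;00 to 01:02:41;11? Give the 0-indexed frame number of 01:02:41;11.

112729

As if non-drop at 30 labels/s: (1 × 3600 + 2 × 60 + 41) × 30 + 11 = 112841.
Minute boundaries passed: 62; those not divisible by 10: 62 − 6 = 56; dropped labels = 2 × 56 = 112.
Actual frame index = 112841 − 112 = 112729.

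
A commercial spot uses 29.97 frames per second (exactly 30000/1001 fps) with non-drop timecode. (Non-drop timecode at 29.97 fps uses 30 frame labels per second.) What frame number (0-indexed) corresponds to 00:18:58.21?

frame 34161

Total seconds to the label: (0 × 3600 + 18 × 60 + 58) = 1138.
Frame index = 1138 × 30 + 21 = 34161.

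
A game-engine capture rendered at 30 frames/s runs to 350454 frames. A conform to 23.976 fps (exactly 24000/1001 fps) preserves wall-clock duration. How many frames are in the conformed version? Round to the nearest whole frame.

280083 frames

Frames at target rate = 350454 × (24000/1001) / (30) = 21566400/77 ≈ 280083.117.
Nearest whole frame: 280083.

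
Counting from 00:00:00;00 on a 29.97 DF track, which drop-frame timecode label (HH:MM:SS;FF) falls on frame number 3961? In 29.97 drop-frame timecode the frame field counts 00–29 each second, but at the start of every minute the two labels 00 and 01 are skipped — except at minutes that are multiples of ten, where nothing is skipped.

Ten DF minutes hold 17982 frames, so frame 3961 lies in block 0 (frames 0–17981) with 3961 frames into that block.
The block's first minute is 1800 frames and the rest 1798 each; 3961 frames reaches minute 2, so 0 × 18 + 2 × 2 = 4 labels have been skipped so far.
Adding those back, label number 3961 + 4 = 3965 at 30 labels/s is 132 s + 5 f = 0 h 2 min 12 s frame 5, i.e. 00:02:12;05.

00:02:12;05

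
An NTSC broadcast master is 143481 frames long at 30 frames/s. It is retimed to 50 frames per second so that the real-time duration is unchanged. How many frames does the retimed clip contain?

239135 frames

Target frames = source frames × (target rate / source rate) = 143481 × (50)/(30) = 143481 × 5/3 = 239135.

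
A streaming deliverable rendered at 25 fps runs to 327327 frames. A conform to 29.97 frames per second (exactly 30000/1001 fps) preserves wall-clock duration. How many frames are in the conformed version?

392400 frames

Target frames = source frames × (target rate / source rate) = 327327 × (30000/1001)/(25) = 327327 × 1200/1001 = 392400.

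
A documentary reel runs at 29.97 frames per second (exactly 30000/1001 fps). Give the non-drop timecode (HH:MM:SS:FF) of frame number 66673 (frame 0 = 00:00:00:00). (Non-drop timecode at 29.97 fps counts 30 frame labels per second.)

00:37:02:13

66673 ÷ 30 = 2222 full seconds, remainder 13 frames.
2222 s = 0 h 37 min 2 s.
Timecode: 00:37:02:13.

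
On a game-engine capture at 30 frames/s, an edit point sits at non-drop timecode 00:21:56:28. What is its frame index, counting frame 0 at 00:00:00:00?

39508

Total seconds to the label: (0 × 3600 + 21 × 60 + 56) = 1316.
Frame index = 1316 × 30 + 28 = 39508.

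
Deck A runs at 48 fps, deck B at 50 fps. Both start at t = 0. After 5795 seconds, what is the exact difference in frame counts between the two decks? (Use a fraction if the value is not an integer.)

11590 frames

A emits 48 × 5795 = 278160 frames; B emits 50 × 5795 = 289750.
Difference = 11590 frames; B is ahead of A.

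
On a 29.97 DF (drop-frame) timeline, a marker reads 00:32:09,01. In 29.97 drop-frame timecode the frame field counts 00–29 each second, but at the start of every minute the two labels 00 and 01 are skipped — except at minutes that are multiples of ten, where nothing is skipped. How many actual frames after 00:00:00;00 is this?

57813

As if non-drop at 30 labels/s: (0 × 3600 + 32 × 60 + 9) × 30 + 1 = 57871.
Minute boundaries passed: 32; those not divisible by 10: 32 − 3 = 29; dropped labels = 2 × 29 = 58.
Actual frame index = 57871 − 58 = 57813.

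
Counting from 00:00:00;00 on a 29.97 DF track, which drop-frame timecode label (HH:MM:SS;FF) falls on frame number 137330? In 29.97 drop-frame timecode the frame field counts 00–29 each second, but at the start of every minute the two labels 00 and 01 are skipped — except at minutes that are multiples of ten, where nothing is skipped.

01:16:22;08

Ten DF minutes hold 17982 frames, so frame 137330 lies in block 7 (frames 125874–143855) with 11456 frames into that block.
The block's first minute is 1800 frames and the rest 1798 each; 11456 frames reaches minute 6, so 7 × 18 + 6 × 2 = 138 labels have been skipped so far.
Adding those back, label number 137330 + 138 = 137468 at 30 labels/s is 4582 s + 8 f = 1 h 16 min 22 s frame 8, i.e. 01:16:22;08.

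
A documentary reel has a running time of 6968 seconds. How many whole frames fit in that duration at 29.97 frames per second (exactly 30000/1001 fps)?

208831 frames

Frames = 6968 × 30000/1001 = 16080000/77 ≈ 208831.1688.
Complete frames: 208831.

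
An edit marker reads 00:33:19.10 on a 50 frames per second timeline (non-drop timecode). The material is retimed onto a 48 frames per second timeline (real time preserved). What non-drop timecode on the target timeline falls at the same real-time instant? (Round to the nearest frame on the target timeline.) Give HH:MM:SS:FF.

00:33:19:10

Source frame index: (0×3600 + 33×60 + 19) × 50 + 10 = 99960.
Real time: 99960 / (50) = 9996/5 s.
Target frame: (9996/5) × (48) = 479808/5 ≈ 95961.600 → 95962.
At 48 labels/s: frame 95962 → 00:33:19:10.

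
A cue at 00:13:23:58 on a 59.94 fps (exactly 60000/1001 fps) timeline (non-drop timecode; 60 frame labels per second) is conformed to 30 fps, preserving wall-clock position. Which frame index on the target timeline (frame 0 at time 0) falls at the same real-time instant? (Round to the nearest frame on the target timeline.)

Source frame index: (0×3600 + 13×60 + 23) × 60 + 58 = 48238.
Real time: 48238 / (60000/1001) = 24143119/30000 s.
Target frame: (24143119/30000) × (30) = 24143119/1000 ≈ 24143.119 → 24143.

frame 24143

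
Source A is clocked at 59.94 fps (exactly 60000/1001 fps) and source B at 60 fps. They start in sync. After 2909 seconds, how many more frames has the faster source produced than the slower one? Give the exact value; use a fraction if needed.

A emits 60000/1001 × 2909 = 174540000/1001 frames; B emits 60 × 2909 = 174540.
Difference = 174540/1001 frames (≈ 174.3656); B is ahead of A.

174540/1001 frames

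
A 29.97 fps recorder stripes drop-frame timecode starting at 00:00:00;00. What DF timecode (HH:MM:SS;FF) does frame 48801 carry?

Ten DF minutes hold 17982 frames, so frame 48801 lies in block 2 (frames 35964–53945) with 12837 frames into that block.
The block's first minute is 1800 frames and the rest 1798 each; 12837 frames reaches minute 7, so 2 × 18 + 7 × 2 = 50 labels have been skipped so far.
Adding those back, label number 48801 + 50 = 48851 at 30 labels/s is 1628 s + 11 f = 0 h 27 min 8 s frame 11, i.e. 00:27:08;11.

00:27:08;11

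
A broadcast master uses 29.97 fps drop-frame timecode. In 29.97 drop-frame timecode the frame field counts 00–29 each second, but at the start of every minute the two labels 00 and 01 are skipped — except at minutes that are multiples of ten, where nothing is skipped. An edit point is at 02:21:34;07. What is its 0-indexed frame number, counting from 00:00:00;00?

254573

Complete 10-minute blocks: 14, each 17982 frames → 251748.
Remaining 1 whole minute in the current block: 1800 + 0 × 1798 = 1800 frames.
Within the current minute: 34 × 30 + 7 − 2 = 1025 (labels ;00/;01 skipped at this minute). Total = 251748 + 1800 + 1025 = 254573.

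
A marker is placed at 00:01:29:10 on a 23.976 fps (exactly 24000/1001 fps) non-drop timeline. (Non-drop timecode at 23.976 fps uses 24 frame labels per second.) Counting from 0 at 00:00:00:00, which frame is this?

2146

Total seconds to the label: (0 × 3600 + 1 × 60 + 29) = 89.
Frame index = 89 × 24 + 10 = 2146.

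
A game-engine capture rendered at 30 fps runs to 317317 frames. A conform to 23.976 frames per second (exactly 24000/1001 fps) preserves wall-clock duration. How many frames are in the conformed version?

Target frames = source frames × (target rate / source rate) = 317317 × (24000/1001)/(30) = 317317 × 800/1001 = 253600.

253600 frames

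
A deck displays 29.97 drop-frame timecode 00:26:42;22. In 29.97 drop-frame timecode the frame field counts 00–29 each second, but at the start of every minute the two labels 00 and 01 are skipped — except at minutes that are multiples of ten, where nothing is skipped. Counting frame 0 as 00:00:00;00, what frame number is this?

Complete 10-minute blocks: 2, each 17982 frames → 35964.
Remaining 6 whole minutes in the current block: 1800 + 5 × 1798 = 10790 frames.
Within the current minute: 42 × 30 + 22 − 2 = 1280 (labels ;00/;01 skipped at this minute). Total = 35964 + 10790 + 1280 = 48034.

48034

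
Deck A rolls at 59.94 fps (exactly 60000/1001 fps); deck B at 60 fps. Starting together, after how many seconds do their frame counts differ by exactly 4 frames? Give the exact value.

The gap grows by |60 − 60000/1001| = 60/1001 frames per second.
Time for a 4-frame gap: 4 ÷ (60/1001) = 1001/15 s.

1001/15 seconds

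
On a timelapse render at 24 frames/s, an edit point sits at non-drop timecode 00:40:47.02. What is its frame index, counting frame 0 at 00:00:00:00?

Total seconds to the label: (0 × 3600 + 40 × 60 + 47) = 2447.
Frame index = 2447 × 24 + 2 = 58730.

58730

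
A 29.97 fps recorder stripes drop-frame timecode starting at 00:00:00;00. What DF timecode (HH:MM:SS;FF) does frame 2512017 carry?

23:16:57;21

Each 10-minute DF block holds 10 × 60 × 30 − 9 × 2 = 17982 frames. 2512017 ÷ 17982 → 139 full blocks, remainder 12519.
Within the partial block the first minute is 1800 frames and each further minute 1798, so 6 further minute boundaries passed. Total skipped labels = 18 × 139 + 2 × 6 = 2514.
Non-drop label index = 2512017 + 2514 = 2514531; at 30 labels/s that is 23:16:57:21, i.e. DF 23:16:57;21.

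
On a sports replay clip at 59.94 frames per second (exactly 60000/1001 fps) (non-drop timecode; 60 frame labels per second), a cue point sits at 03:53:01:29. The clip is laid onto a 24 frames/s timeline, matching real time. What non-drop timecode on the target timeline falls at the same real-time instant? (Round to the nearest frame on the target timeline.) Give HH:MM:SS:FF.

Source frame index: (3×3600 + 53×60 + 1) × 60 + 29 = 838889.
Real time: 838889 / (60000/1001) = 839727889/60000 s.
Target frame: (839727889/60000) × (24) = 839727889/2500 ≈ 335891.156 → 335891.
At 24 labels/s: frame 335891 → 03:53:15:11.

03:53:15:11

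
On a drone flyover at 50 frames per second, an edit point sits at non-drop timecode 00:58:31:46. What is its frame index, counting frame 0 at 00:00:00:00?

175596

Total seconds to the label: (0 × 3600 + 58 × 60 + 31) = 3511.
Frame index = 3511 × 50 + 46 = 175596.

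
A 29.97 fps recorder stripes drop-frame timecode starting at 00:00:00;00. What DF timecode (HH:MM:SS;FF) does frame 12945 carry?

00:07:11;29

Each 10-minute DF block holds 10 × 60 × 30 − 9 × 2 = 17982 frames. 12945 ÷ 17982 → 0 full blocks, remainder 12945.
Within the partial block the first minute is 1800 frames and each further minute 1798, so 7 further minute boundaries passed. Total skipped labels = 18 × 0 + 2 × 7 = 14.
Non-drop label index = 12945 + 14 = 12959; at 30 labels/s that is 00:07:11:29, i.e. DF 00:07:11;29.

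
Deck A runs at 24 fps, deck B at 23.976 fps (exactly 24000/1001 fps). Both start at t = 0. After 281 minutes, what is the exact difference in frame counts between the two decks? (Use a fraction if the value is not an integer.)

404640/1001 frames

281 min = 16860 s.
A emits 24 × 16860 = 404640 frames; B emits 24000/1001 × 16860 = 404640000/1001.
Difference = 404640/1001 frames (≈ 404.2358); B is behind A.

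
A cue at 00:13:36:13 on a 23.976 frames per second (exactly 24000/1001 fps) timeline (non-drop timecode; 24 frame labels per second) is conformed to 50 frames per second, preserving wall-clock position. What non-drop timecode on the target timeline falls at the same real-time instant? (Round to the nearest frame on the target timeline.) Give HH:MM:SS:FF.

00:13:37:18

Source frame index: (0×3600 + 13×60 + 36) × 24 + 13 = 19597.
Real time: 19597 / (24000/1001) = 19616597/24000 s.
Target frame: (19616597/24000) × (50) = 19616597/480 ≈ 40867.910 → 40868.
At 50 labels/s: frame 40868 → 00:13:37:18.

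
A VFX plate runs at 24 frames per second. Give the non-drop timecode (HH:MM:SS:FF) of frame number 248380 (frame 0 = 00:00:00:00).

02:52:29:04

248380 ÷ 24 = 10349 full seconds, remainder 4 frames.
10349 s = 2 h 52 min 29 s.
Timecode: 02:52:29:04.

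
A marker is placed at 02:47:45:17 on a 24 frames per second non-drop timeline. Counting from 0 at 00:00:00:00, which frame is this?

Total seconds to the label: (2 × 3600 + 47 × 60 + 45) = 10065.
Frame index = 10065 × 24 + 17 = 241577.

frame 241577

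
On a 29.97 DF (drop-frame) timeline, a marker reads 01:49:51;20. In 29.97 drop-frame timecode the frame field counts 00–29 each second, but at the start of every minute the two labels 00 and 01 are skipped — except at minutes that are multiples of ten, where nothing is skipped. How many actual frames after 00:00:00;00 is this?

197552

Complete 10-minute blocks: 10, each 17982 frames → 179820.
Remaining 9 whole minutes in the current block: 1800 + 8 × 1798 = 16184 frames.
Within the current minute: 51 × 30 + 20 − 2 = 1548 (labels ;00/;01 skipped at this minute). Total = 179820 + 16184 + 1548 = 197552.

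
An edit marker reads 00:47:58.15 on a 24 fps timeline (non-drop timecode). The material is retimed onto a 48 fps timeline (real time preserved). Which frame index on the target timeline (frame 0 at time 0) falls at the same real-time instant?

frame 138174

Source frame index: (0×3600 + 47×60 + 58) × 24 + 15 = 69087.
Real time: 69087 / (24) = 23029/8 s.
Target frame: (23029/8) × (48) = 138174.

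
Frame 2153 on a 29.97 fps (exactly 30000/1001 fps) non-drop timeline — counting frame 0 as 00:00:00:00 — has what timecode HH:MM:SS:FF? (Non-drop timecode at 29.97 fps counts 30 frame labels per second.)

00:01:11:23

2153 ÷ 30 = 71 full seconds, remainder 23 frames.
71 s = 0 h 1 min 11 s.
Timecode: 00:01:11:23.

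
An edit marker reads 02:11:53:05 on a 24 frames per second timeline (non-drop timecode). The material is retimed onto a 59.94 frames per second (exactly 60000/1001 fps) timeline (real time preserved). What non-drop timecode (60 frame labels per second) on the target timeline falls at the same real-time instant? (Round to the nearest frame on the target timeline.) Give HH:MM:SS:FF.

Source frame index: (2×3600 + 11×60 + 53) × 24 + 5 = 189917.
Real time: 189917 / (24) = 189917/24 s.
Target frame: (189917/24) × (60000/1001) = 5217500/11 ≈ 474318.182 → 474318.
At 60 labels/s: frame 474318 → 02:11:45:18.

02:11:45:18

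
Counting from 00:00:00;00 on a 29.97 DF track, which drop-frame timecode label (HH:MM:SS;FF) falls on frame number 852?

00:00:28;12

Ten DF minutes hold 17982 frames, so frame 852 lies in block 0 (frames 0–17981) with 852 frames into that block.
The block's first minute is 1800 frames and the rest 1798 each; 852 frames reaches minute 0, so 0 × 18 + 0 × 2 = 0 labels have been skipped so far.
Adding those back, label number 852 + 0 = 852 at 30 labels/s is 28 s + 12 f = 0 h 0 min 28 s frame 12, i.e. 00:00:28;12.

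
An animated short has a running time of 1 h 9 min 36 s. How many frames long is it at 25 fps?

1 h 9 min 36 s = 4176 s.
Frames = 4176 × 25 = 104400.

104400 frames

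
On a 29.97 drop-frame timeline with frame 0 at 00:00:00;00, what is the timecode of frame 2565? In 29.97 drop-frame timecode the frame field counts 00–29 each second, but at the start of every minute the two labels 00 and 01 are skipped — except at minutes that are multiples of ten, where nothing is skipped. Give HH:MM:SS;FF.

00:01:25;17

Ten DF minutes hold 17982 frames, so frame 2565 lies in block 0 (frames 0–17981) with 2565 frames into that block.
The block's first minute is 1800 frames and the rest 1798 each; 2565 frames reaches minute 1, so 0 × 18 + 1 × 2 = 2 labels have been skipped so far.
Adding those back, label number 2565 + 2 = 2567 at 30 labels/s is 85 s + 17 f = 0 h 1 min 25 s frame 17, i.e. 00:01:25;17.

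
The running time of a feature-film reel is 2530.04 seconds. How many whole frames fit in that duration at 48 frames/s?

Frames = 2530.04 × 48 = 3036048/25 ≈ 121441.9200.
Complete frames: 121441.

121441 frames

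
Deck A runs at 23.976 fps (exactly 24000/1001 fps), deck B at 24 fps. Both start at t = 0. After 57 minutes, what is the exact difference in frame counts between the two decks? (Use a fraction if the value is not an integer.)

57 min = 3420 s.
A emits 24000/1001 × 3420 = 82080000/1001 frames; B emits 24 × 3420 = 82080.
Difference = 82080/1001 frames (≈ 81.9980); B is ahead of A.

82080/1001 frames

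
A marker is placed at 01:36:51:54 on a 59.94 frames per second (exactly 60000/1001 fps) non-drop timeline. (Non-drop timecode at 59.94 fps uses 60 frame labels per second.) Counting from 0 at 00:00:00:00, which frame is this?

348714

Total seconds to the label: (1 × 3600 + 36 × 60 + 51) = 5811.
Frame index = 5811 × 60 + 54 = 348714.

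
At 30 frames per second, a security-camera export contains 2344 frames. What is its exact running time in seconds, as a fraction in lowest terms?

1172/15 seconds

Running time = 2344 ÷ (30) = 2344 × 1/30 = 1172/15 s.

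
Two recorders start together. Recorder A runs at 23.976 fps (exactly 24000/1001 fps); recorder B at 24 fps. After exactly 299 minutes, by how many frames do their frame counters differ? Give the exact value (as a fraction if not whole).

33120/77 frames

299 min = 17940 s.
A emits 24000/1001 × 17940 = 33120000/77 frames; B emits 24 × 17940 = 430560.
Difference = 33120/77 frames (≈ 430.1299); B is ahead of A.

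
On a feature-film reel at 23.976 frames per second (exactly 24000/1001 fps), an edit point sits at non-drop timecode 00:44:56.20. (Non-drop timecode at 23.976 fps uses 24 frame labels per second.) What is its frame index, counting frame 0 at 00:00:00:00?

frame 64724

Total seconds to the label: (0 × 3600 + 44 × 60 + 56) = 2696.
Frame index = 2696 × 24 + 20 = 64724.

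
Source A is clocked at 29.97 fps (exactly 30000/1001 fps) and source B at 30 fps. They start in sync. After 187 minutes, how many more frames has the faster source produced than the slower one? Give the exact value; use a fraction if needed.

187 min = 11220 s.
A emits 30000/1001 × 11220 = 30600000/91 frames; B emits 30 × 11220 = 336600.
Difference = 30600/91 frames (≈ 336.2637); B is ahead of A.

30600/91 frames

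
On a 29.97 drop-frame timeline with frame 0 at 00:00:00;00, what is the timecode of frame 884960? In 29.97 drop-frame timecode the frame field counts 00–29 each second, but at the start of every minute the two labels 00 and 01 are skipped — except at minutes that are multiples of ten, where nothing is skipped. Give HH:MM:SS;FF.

Each 10-minute DF block holds 10 × 60 × 30 − 9 × 2 = 17982 frames. 884960 ÷ 17982 → 49 full blocks, remainder 3842.
Within the partial block the first minute is 1800 frames and each further minute 1798, so 2 further minute boundaries passed. Total skipped labels = 18 × 49 + 2 × 2 = 886.
Non-drop label index = 884960 + 886 = 885846; at 30 labels/s that is 08:12:08:06, i.e. DF 08:12:08;06.

08:12:08;06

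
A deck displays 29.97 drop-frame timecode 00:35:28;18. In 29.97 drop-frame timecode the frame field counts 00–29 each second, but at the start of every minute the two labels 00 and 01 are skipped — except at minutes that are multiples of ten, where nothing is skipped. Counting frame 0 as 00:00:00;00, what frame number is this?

Complete 10-minute blocks: 3, each 17982 frames → 53946.
Remaining 5 whole minutes in the current block: 1800 + 4 × 1798 = 8992 frames.
Within the current minute: 28 × 30 + 18 − 2 = 856 (labels ;00/;01 skipped at this minute). Total = 53946 + 8992 + 856 = 63794.

63794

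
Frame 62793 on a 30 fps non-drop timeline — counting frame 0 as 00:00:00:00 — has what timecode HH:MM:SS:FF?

62793 ÷ 30 = 2093 full seconds, remainder 3 frames.
2093 s = 0 h 34 min 53 s.
Timecode: 00:34:53:03.

00:34:53:03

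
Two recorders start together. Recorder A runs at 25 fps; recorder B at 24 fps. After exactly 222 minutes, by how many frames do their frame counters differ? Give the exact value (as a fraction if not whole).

222 min = 13320 s.
A emits 25 × 13320 = 333000 frames; B emits 24 × 13320 = 319680.
Difference = 13320 frames; B is behind A.

13320 frames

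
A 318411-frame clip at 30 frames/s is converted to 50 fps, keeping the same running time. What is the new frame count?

Target frames = source frames × (target rate / source rate) = 318411 × (50)/(30) = 318411 × 5/3 = 530685.

530685 frames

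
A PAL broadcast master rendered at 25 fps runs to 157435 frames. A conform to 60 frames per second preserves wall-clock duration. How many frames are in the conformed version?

Target frames = source frames × (target rate / source rate) = 157435 × (60)/(25) = 157435 × 12/5 = 377844.

377844 frames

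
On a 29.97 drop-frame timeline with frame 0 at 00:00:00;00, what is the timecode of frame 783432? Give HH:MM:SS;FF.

07:15:40;16

Each 10-minute DF block holds 10 × 60 × 30 − 9 × 2 = 17982 frames. 783432 ÷ 17982 → 43 full blocks, remainder 10206.
Within the partial block the first minute is 1800 frames and each further minute 1798, so 5 further minute boundaries passed. Total skipped labels = 18 × 43 + 2 × 5 = 784.
Non-drop label index = 783432 + 784 = 784216; at 30 labels/s that is 07:15:40:16, i.e. DF 07:15:40;16.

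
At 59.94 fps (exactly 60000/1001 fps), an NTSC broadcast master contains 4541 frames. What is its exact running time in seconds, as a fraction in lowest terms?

4545541/60000 seconds

Running time = 4541 ÷ (60000/1001) = 4541 × 1001/60000 = 4545541/60000 s.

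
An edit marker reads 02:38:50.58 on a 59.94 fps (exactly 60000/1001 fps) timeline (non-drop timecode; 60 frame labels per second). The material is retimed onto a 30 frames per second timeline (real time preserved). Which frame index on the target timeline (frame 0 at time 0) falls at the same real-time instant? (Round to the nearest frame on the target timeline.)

frame 286215

Source frame index: (2×3600 + 38×60 + 50) × 60 + 58 = 571858.
Real time: 571858 / (60000/1001) = 286214929/30000 s.
Target frame: (286214929/30000) × (30) = 286214929/1000 ≈ 286214.929 → 286215.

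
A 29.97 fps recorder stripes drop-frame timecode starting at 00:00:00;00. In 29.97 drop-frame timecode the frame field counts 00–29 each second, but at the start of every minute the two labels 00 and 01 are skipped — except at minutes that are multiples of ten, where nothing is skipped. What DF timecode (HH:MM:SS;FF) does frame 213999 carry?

Each 10-minute DF block holds 10 × 60 × 30 − 9 × 2 = 17982 frames. 213999 ÷ 17982 → 11 full blocks, remainder 16197.
Within the partial block the first minute is 1800 frames and each further minute 1798, so 9 further minute boundaries passed. Total skipped labels = 18 × 11 + 2 × 9 = 216.
Non-drop label index = 213999 + 216 = 214215; at 30 labels/s that is 01:59:00:15, i.e. DF 01:59:00;15.

01:59:00;15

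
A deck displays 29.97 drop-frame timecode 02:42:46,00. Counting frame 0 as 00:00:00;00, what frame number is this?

As if non-drop at 30 labels/s: (2 × 3600 + 42 × 60 + 46) × 30 + 0 = 292980.
Minute boundaries passed: 162; those not divisible by 10: 162 − 16 = 146; dropped labels = 2 × 146 = 292.
Actual frame index = 292980 − 292 = 292688.

292688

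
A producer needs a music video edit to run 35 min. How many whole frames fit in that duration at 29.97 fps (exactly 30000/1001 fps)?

62937 frames

35 min = 2100 s.
Frames = 2100 × 30000/1001 = 9000000/143 ≈ 62937.0629.
Complete frames: 62937.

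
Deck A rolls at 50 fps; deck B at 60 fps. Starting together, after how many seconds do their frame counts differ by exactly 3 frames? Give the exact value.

The gap grows by |60 − 50| = 10 frames per second.
Time for a 3-frame gap: 3 ÷ (10) = 0.3 s.

0.3 seconds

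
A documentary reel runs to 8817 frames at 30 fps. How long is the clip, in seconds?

Running time = 8817 / (30) = 293.9 s.

293.9 seconds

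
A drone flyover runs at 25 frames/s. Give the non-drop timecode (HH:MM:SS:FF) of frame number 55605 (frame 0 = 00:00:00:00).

55605 ÷ 25 = 2224 full seconds, remainder 5 frames.
2224 s = 0 h 37 min 4 s.
Timecode: 00:37:04:05.

00:37:04:05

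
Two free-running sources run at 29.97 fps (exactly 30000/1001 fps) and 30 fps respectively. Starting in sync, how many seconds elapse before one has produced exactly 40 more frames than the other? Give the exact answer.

4004/3 seconds

The gap grows by |30 − 30000/1001| = 30/1001 frames per second.
Time for a 40-frame gap: 40 ÷ (30/1001) = 4004/3 s.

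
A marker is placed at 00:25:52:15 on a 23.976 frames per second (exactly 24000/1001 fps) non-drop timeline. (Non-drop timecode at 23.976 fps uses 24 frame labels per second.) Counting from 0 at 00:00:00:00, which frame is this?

Total seconds to the label: (0 × 3600 + 25 × 60 + 52) = 1552.
Frame index = 1552 × 24 + 15 = 37263.

37263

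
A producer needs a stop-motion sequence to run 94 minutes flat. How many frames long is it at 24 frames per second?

94 min = 5640 s.
Frames = 5640 × 24 = 135360.

135360 frames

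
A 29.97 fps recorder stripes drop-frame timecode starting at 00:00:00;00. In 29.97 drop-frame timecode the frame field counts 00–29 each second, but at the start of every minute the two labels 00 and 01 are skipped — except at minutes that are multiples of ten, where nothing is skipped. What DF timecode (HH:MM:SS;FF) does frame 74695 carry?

Ten DF minutes hold 17982 frames, so frame 74695 lies in block 4 (frames 71928–89909) with 2767 frames into that block.
The block's first minute is 1800 frames and the rest 1798 each; 2767 frames reaches minute 1, so 4 × 18 + 1 × 2 = 74 labels have been skipped so far.
Adding those back, label number 74695 + 74 = 74769 at 30 labels/s is 2492 s + 9 f = 0 h 41 min 32 s frame 9, i.e. 00:41:32;09.

00:41:32;09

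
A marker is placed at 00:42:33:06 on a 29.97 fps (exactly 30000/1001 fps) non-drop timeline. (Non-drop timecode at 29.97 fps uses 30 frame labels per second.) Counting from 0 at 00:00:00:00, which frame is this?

76596

Total seconds to the label: (0 × 3600 + 42 × 60 + 33) = 2553.
Frame index = 2553 × 30 + 6 = 76596.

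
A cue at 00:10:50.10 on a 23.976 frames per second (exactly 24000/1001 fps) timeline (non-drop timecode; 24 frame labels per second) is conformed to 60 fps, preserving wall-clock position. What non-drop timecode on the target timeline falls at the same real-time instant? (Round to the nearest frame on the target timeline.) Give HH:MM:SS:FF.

Source frame index: (0×3600 + 10×60 + 50) × 24 + 10 = 15610.
Real time: 15610 / (24000/1001) = 1562561/2400 s.
Target frame: (1562561/2400) × (60) = 1562561/40 ≈ 39064.025 → 39064.
At 60 labels/s: frame 39064 → 00:10:51:04.

00:10:51:04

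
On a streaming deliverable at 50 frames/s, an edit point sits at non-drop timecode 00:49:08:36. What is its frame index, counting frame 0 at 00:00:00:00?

frame 147436

Total seconds to the label: (0 × 3600 + 49 × 60 + 8) = 2948.
Frame index = 2948 × 50 + 36 = 147436.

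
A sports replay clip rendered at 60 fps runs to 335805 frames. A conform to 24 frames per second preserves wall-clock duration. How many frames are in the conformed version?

134322 frames

Target frames = source frames × (target rate / source rate) = 335805 × (24)/(60) = 335805 × 2/5 = 134322.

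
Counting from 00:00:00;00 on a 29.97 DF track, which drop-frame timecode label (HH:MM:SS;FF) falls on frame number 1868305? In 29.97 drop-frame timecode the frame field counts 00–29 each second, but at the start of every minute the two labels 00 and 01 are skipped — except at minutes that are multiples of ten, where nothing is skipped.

Each 10-minute DF block holds 10 × 60 × 30 − 9 × 2 = 17982 frames. 1868305 ÷ 17982 → 103 full blocks, remainder 16159.
Within the partial block the first minute is 1800 frames and each further minute 1798, so 8 further minute boundaries passed. Total skipped labels = 18 × 103 + 2 × 8 = 1870.
Non-drop label index = 1868305 + 1870 = 1870175; at 30 labels/s that is 17:18:59:05, i.e. DF 17:18:59;05.

17:18:59;05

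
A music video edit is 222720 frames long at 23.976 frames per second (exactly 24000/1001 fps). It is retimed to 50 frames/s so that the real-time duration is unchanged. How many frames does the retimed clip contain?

Target frames = source frames × (target rate / source rate) = 222720 × (50)/(24000/1001) = 222720 × 1001/480 = 464464.

464464 frames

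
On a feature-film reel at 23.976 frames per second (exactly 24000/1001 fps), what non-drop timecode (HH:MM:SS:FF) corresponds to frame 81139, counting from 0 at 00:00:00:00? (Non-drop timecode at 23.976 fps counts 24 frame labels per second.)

00:56:20:19

81139 ÷ 24 = 3380 full seconds, remainder 19 frames.
3380 s = 0 h 56 min 20 s.
Timecode: 00:56:20:19.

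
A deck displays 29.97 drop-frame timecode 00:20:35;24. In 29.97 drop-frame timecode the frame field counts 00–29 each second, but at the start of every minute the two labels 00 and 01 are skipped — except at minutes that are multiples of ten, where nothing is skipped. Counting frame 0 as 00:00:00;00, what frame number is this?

As if non-drop at 30 labels/s: (0 × 3600 + 20 × 60 + 35) × 30 + 24 = 37074.
Minute boundaries passed: 20; those not divisible by 10: 20 − 2 = 18; dropped labels = 2 × 18 = 36.
Actual frame index = 37074 − 36 = 37038.

37038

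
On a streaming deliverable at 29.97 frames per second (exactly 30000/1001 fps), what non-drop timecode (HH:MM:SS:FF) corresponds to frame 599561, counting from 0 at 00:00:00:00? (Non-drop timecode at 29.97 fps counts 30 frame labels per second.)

05:33:05:11

599561 ÷ 30 = 19985 full seconds, remainder 11 frames.
19985 s = 5 h 33 min 5 s.
Timecode: 05:33:05:11.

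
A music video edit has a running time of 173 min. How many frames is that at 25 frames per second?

259500 frames

173 min = 10380 s.
Frames = 10380 × 25 = 259500.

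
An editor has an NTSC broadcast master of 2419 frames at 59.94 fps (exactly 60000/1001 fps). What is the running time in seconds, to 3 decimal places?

Running time = 2419 × 1001/60000 = 2421419/60000 s ≈ 40.357 s.

40.357 seconds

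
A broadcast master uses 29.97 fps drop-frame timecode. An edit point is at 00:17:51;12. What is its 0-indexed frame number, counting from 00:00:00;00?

32110

As if non-drop at 30 labels/s: (0 × 3600 + 17 × 60 + 51) × 30 + 12 = 32142.
Minute boundaries passed: 17; those not divisible by 10: 17 − 1 = 16; dropped labels = 2 × 16 = 32.
Actual frame index = 32142 − 32 = 32110.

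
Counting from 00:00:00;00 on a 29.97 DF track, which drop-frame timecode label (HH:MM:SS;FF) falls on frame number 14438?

Ten DF minutes hold 17982 frames, so frame 14438 lies in block 0 (frames 0–17981) with 14438 frames into that block.
The block's first minute is 1800 frames and the rest 1798 each; 14438 frames reaches minute 8, so 0 × 18 + 8 × 2 = 16 labels have been skipped so far.
Adding those back, label number 14438 + 16 = 14454 at 30 labels/s is 481 s + 24 f = 0 h 8 min 1 s frame 24, i.e. 00:08:01;24.

00:08:01;24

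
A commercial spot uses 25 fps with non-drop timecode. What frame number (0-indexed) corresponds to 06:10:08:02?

555202

Total seconds to the label: (6 × 3600 + 10 × 60 + 8) = 22208.
Frame index = 22208 × 25 + 2 = 555202.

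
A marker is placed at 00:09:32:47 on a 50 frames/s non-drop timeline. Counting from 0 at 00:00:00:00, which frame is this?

28647

Total seconds to the label: (0 × 3600 + 9 × 60 + 32) = 572.
Frame index = 572 × 50 + 47 = 28647.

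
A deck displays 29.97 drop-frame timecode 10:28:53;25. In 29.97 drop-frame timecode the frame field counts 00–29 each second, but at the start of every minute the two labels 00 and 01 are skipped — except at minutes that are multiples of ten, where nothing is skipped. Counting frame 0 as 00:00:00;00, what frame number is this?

Complete 10-minute blocks: 62, each 17982 frames → 1114884.
Remaining 8 whole minutes in the current block: 1800 + 7 × 1798 = 14386 frames.
Within the current minute: 53 × 30 + 25 − 2 = 1613 (labels ;00/;01 skipped at this minute). Total = 1114884 + 14386 + 1613 = 1130883.

1130883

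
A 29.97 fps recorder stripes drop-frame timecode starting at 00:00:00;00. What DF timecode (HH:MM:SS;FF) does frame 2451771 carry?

Ten DF minutes hold 17982 frames, so frame 2451771 lies in block 136 (frames 2445552–2463533) with 6219 frames into that block.
The block's first minute is 1800 frames and the rest 1798 each; 6219 frames reaches minute 3, so 136 × 18 + 3 × 2 = 2454 labels have been skipped so far.
Adding those back, label number 2451771 + 2454 = 2454225 at 30 labels/s is 81807 s + 15 f = 22 h 43 min 27 s frame 15, i.e. 22:43:27;15.

22:43:27;15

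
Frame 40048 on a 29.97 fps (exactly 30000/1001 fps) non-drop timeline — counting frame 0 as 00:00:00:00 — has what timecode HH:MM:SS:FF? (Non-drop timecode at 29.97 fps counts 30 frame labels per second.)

00:22:14:28

40048 ÷ 30 = 1334 full seconds, remainder 28 frames.
1334 s = 0 h 22 min 14 s.
Timecode: 00:22:14:28.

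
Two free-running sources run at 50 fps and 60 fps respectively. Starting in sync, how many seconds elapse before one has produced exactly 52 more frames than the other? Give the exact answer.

The gap grows by |60 − 50| = 10 frames per second.
Time for a 52-frame gap: 52 ÷ (10) = 5.2 s.

5.2 seconds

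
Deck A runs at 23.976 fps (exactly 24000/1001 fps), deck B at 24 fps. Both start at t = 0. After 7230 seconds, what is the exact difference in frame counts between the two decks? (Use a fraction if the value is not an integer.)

173520/1001 frames

A emits 24000/1001 × 7230 = 173520000/1001 frames; B emits 24 × 7230 = 173520.
Difference = 173520/1001 frames (≈ 173.3467); B is ahead of A.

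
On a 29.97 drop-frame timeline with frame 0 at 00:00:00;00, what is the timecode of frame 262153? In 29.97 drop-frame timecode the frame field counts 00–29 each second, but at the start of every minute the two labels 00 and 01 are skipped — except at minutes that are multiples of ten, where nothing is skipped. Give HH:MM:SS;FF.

02:25:47;05

Each 10-minute DF block holds 10 × 60 × 30 − 9 × 2 = 17982 frames. 262153 ÷ 17982 → 14 full blocks, remainder 10405.
Within the partial block the first minute is 1800 frames and each further minute 1798, so 5 further minute boundaries passed. Total skipped labels = 18 × 14 + 2 × 5 = 262.
Non-drop label index = 262153 + 262 = 262415; at 30 labels/s that is 02:25:47:05, i.e. DF 02:25:47;05.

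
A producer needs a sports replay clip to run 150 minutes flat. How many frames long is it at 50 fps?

150 min = 9000 s.
Frames = 9000 × 50 = 450000.

450000 frames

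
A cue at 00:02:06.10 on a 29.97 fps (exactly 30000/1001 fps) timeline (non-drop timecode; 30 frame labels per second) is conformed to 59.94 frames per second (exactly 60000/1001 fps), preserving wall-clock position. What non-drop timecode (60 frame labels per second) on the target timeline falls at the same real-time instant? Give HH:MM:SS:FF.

Source frame index: (0×3600 + 2×60 + 6) × 30 + 10 = 3790.
Real time: 3790 / (30000/1001) = 379379/3000 s.
Target frame: (379379/3000) × (60000/1001) = 7580.
At 60 labels/s: frame 7580 → 00:02:06:20.

00:02:06:20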